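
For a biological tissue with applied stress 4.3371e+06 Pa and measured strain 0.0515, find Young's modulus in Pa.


E = stress / strain
E = 4.3371e+06 / 0.0515
E = 8.4216e+07


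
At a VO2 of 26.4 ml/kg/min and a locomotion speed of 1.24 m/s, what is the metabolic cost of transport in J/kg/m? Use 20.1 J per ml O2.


Power per kg = VO2 * 20.1 / 60
Power per kg = 26.4 * 20.1 / 60 = 8.8440 W/kg
Cost = power_per_kg / speed
Cost = 8.8440 / 1.24
Cost = 7.1323


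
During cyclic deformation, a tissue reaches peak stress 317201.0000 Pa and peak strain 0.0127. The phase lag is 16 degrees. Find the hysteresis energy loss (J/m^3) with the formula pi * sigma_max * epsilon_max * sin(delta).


E_loss = pi * sigma_max * epsilon_max * sin(delta)
delta = 16 deg = 0.2793 rad
sin(delta) = 0.2756
E_loss = pi * 317201.0000 * 0.0127 * 0.2756
E_loss = 3488.3995


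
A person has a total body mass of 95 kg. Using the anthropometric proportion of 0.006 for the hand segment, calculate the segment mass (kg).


m_segment = body_mass * fraction
m_segment = 95 * 0.006
m_segment = 0.5700


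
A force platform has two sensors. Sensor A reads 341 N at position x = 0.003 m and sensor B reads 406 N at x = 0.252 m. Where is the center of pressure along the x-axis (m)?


COP_x = (F1*x1 + F2*x2) / (F1 + F2)
COP_x = (341*0.003 + 406*0.252) / (341 + 406)
Numerator = 103.3350
Denominator = 747
COP_x = 0.1383


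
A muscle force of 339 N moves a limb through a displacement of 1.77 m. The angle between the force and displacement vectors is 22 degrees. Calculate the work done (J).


W = F * d * cos(theta)
theta = 22 deg = 0.3840 rad
cos(theta) = 0.9272
W = 339 * 1.77 * 0.9272
W = 556.3381


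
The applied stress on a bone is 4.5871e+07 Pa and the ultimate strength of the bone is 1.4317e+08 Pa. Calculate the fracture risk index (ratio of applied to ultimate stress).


FRI = applied / ultimate
FRI = 4.5871e+07 / 1.4317e+08
FRI = 0.3204


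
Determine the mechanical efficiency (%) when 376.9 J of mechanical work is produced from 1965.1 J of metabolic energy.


eta = (W_mech / E_meta) * 100
eta = (376.9 / 1965.1) * 100
ratio = 0.1918
eta = 19.1797


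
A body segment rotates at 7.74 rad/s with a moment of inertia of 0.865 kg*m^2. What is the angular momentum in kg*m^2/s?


L = I * omega
L = 0.865 * 7.74
L = 6.6951


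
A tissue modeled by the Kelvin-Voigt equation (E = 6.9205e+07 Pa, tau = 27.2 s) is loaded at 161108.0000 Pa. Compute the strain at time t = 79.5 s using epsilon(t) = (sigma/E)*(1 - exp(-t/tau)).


epsilon(t) = (sigma/E) * (1 - exp(-t/tau))
sigma/E = 161108.0000 / 6.9205e+07 = 0.0023
exp(-t/tau) = exp(-79.5 / 27.2) = 0.0538
epsilon = 0.0023 * (1 - 0.0538)
epsilon = 0.0022


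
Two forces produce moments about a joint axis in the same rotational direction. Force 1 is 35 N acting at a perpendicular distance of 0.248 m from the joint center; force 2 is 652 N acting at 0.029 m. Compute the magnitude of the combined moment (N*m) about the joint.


M = F1 * d1 + F2 * d2
M = 35 * 0.248 + 652 * 0.029
M = 8.6800 + 18.9080
M = 27.5880


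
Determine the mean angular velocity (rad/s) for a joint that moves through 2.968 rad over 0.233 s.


omega = delta_theta / delta_t
omega = 2.968 / 0.233
omega = 12.7382


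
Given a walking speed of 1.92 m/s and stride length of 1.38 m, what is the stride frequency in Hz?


f = v / stride_length
f = 1.92 / 1.38
f = 1.3913


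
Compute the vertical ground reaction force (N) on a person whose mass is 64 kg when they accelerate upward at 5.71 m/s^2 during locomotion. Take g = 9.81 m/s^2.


GRF = m * (g + a)
GRF = 64 * (9.81 + 5.71)
GRF = 64 * 15.5200
GRF = 993.2800


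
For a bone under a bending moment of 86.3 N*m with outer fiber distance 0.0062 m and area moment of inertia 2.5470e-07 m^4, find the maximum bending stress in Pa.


sigma = M * c / I
sigma = 86.3 * 0.0062 / 2.5470e-07
M * c = 0.5351
sigma = 2.1007e+06


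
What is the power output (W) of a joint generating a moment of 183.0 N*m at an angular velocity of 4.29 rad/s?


P = M * omega
P = 183.0 * 4.29
P = 785.0700


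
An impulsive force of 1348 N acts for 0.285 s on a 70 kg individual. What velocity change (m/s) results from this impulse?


J = F * dt = 1348 * 0.285 = 384.1800 N*s
delta_v = J / m
delta_v = 384.1800 / 70
delta_v = 5.4883


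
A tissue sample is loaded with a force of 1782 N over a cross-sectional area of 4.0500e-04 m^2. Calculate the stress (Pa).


stress = F / A
stress = 1782 / 4.0500e-04
stress = 4.4000e+06


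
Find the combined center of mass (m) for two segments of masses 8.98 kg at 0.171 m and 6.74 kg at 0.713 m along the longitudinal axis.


COM = (m1*x1 + m2*x2) / (m1 + m2)
COM = (8.98*0.171 + 6.74*0.713) / (8.98 + 6.74)
Numerator = 6.3412
Denominator = 15.7200
COM = 0.4034


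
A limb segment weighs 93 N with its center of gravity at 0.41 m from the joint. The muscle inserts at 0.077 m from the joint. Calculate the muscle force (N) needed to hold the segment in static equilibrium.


F_muscle = W * d_load / d_muscle
F_muscle = 93 * 0.41 / 0.077
Numerator = 38.1300
F_muscle = 495.1948


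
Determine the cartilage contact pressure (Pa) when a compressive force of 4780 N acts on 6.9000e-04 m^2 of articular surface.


P = F / A
P = 4780 / 6.9000e-04
P = 6.9275e+06


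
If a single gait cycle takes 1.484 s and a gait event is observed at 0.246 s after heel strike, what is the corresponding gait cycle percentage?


pct = (event_time / cycle_time) * 100
pct = (0.246 / 1.484) * 100
ratio = 0.1658
pct = 16.5768


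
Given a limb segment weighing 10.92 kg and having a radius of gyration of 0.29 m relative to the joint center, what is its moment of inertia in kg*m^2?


I = m * k^2
I = 10.92 * 0.29^2
k^2 = 0.0841
I = 0.9184


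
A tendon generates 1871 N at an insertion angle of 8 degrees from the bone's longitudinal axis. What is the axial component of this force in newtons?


F_eff = F_tendon * cos(theta)
theta = 8 deg = 0.1396 rad
cos(theta) = 0.9903
F_eff = 1871 * 0.9903
F_eff = 1852.7916


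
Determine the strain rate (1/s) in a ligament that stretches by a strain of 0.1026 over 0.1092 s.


strain_rate = delta_strain / delta_t
strain_rate = 0.1026 / 0.1092
strain_rate = 0.9396


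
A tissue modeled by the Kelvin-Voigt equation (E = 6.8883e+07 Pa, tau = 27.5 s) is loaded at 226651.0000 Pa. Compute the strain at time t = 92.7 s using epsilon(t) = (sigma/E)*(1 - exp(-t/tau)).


epsilon(t) = (sigma/E) * (1 - exp(-t/tau))
sigma/E = 226651.0000 / 6.8883e+07 = 0.0033
exp(-t/tau) = exp(-92.7 / 27.5) = 0.0344
epsilon = 0.0033 * (1 - 0.0344)
epsilon = 0.0032


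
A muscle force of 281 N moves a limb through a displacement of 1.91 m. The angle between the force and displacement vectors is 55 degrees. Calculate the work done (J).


W = F * d * cos(theta)
theta = 55 deg = 0.9599 rad
cos(theta) = 0.5736
W = 281 * 1.91 * 0.5736
W = 307.8442


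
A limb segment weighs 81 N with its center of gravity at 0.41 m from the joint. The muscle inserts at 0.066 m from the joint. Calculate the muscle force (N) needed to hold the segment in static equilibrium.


F_muscle = W * d_load / d_muscle
F_muscle = 81 * 0.41 / 0.066
Numerator = 33.2100
F_muscle = 503.1818


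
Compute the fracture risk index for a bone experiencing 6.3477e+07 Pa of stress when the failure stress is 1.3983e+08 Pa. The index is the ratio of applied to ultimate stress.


FRI = applied / ultimate
FRI = 6.3477e+07 / 1.3983e+08
FRI = 0.4540


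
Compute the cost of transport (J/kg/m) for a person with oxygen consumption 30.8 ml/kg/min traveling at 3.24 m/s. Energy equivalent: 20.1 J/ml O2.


Power per kg = VO2 * 20.1 / 60
Power per kg = 30.8 * 20.1 / 60 = 10.3180 W/kg
Cost = power_per_kg / speed
Cost = 10.3180 / 3.24
Cost = 3.1846


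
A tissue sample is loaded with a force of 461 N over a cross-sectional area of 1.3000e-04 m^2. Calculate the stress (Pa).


stress = F / A
stress = 461 / 1.3000e-04
stress = 3.5462e+06


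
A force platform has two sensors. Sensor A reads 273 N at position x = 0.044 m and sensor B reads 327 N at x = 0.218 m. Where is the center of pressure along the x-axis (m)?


COP_x = (F1*x1 + F2*x2) / (F1 + F2)
COP_x = (273*0.044 + 327*0.218) / (273 + 327)
Numerator = 83.2980
Denominator = 600
COP_x = 0.1388


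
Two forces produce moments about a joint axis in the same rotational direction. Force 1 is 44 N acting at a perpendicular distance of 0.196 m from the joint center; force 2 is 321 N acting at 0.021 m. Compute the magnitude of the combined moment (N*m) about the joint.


M = F1 * d1 + F2 * d2
M = 44 * 0.196 + 321 * 0.021
M = 8.6240 + 6.7410
M = 15.3650


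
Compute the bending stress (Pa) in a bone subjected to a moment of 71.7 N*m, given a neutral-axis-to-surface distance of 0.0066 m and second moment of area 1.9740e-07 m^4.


sigma = M * c / I
sigma = 71.7 * 0.0066 / 1.9740e-07
M * c = 0.4732
sigma = 2.3973e+06


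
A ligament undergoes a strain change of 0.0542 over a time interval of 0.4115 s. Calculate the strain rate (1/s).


strain_rate = delta_strain / delta_t
strain_rate = 0.0542 / 0.4115
strain_rate = 0.1317


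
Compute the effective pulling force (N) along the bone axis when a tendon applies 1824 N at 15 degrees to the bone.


F_eff = F_tendon * cos(theta)
theta = 15 deg = 0.2618 rad
cos(theta) = 0.9659
F_eff = 1824 * 0.9659
F_eff = 1761.8487


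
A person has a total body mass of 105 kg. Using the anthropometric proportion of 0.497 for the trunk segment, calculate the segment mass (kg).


m_segment = body_mass * fraction
m_segment = 105 * 0.497
m_segment = 52.1850


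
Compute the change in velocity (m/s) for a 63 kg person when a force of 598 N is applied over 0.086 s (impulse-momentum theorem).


J = F * dt = 598 * 0.086 = 51.4280 N*s
delta_v = J / m
delta_v = 51.4280 / 63
delta_v = 0.8163


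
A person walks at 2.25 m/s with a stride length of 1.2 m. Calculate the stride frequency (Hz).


f = v / stride_length
f = 2.25 / 1.2
f = 1.8750


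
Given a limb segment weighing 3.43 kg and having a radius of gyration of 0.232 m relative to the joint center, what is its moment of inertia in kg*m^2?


I = m * k^2
I = 3.43 * 0.232^2
k^2 = 0.0538
I = 0.1846


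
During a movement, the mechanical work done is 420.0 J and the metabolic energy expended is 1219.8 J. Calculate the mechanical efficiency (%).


eta = (W_mech / E_meta) * 100
eta = (420.0 / 1219.8) * 100
ratio = 0.3443
eta = 34.4319


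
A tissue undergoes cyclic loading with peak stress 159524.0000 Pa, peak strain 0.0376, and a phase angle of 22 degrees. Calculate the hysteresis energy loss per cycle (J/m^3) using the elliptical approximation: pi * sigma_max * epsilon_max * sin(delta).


E_loss = pi * sigma_max * epsilon_max * sin(delta)
delta = 22 deg = 0.3840 rad
sin(delta) = 0.3746
E_loss = pi * 159524.0000 * 0.0376 * 0.3746
E_loss = 7058.9347


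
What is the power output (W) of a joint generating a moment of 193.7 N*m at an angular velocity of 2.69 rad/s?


P = M * omega
P = 193.7 * 2.69
P = 521.0530


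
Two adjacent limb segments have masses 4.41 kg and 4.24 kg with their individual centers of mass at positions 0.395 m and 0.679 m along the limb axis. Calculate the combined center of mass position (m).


COM = (m1*x1 + m2*x2) / (m1 + m2)
COM = (4.41*0.395 + 4.24*0.679) / (4.41 + 4.24)
Numerator = 4.6209
Denominator = 8.6500
COM = 0.5342


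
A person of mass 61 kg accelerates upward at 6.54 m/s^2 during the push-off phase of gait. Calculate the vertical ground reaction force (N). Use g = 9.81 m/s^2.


GRF = m * (g + a)
GRF = 61 * (9.81 + 6.54)
GRF = 61 * 16.3500
GRF = 997.3500


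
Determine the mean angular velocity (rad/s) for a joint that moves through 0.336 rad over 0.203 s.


omega = delta_theta / delta_t
omega = 0.336 / 0.203
omega = 1.6552


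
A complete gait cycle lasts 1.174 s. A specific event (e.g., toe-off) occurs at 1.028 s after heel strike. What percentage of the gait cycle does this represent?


pct = (event_time / cycle_time) * 100
pct = (1.028 / 1.174) * 100
ratio = 0.8756
pct = 87.5639


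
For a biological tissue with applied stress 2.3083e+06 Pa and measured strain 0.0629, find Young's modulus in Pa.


E = stress / strain
E = 2.3083e+06 / 0.0629
E = 3.6698e+07


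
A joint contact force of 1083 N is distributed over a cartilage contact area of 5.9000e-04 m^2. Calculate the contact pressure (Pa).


P = F / A
P = 1083 / 5.9000e-04
P = 1.8356e+06


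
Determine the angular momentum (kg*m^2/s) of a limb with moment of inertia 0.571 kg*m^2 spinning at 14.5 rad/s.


L = I * omega
L = 0.571 * 14.5
L = 8.2795


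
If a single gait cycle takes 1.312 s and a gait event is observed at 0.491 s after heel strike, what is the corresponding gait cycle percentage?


pct = (event_time / cycle_time) * 100
pct = (0.491 / 1.312) * 100
ratio = 0.3742
pct = 37.4238


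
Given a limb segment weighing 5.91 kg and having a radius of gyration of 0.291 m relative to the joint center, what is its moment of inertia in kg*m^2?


I = m * k^2
I = 5.91 * 0.291^2
k^2 = 0.0847
I = 0.5005


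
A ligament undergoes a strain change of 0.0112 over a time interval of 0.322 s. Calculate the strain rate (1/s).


strain_rate = delta_strain / delta_t
strain_rate = 0.0112 / 0.322
strain_rate = 0.0348


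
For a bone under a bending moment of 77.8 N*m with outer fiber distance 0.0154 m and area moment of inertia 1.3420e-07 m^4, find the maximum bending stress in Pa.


sigma = M * c / I
sigma = 77.8 * 0.0154 / 1.3420e-07
M * c = 1.1981
sigma = 8.9279e+06


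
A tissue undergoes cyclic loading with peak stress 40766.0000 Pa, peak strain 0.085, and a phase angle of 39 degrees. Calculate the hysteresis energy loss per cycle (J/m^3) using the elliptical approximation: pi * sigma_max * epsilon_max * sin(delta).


E_loss = pi * sigma_max * epsilon_max * sin(delta)
delta = 39 deg = 0.6807 rad
sin(delta) = 0.6293
E_loss = pi * 40766.0000 * 0.085 * 0.6293
E_loss = 6850.7592


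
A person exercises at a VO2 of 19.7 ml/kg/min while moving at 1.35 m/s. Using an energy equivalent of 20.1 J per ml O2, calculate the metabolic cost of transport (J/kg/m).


Power per kg = VO2 * 20.1 / 60
Power per kg = 19.7 * 20.1 / 60 = 6.5995 W/kg
Cost = power_per_kg / speed
Cost = 6.5995 / 1.35
Cost = 4.8885


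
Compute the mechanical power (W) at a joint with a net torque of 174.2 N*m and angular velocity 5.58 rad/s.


P = M * omega
P = 174.2 * 5.58
P = 972.0360


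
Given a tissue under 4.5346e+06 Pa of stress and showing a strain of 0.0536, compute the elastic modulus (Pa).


E = stress / strain
E = 4.5346e+06 / 0.0536
E = 8.4601e+07


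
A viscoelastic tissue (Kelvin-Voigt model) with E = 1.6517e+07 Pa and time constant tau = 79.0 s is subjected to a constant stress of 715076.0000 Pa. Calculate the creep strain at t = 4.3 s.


epsilon(t) = (sigma/E) * (1 - exp(-t/tau))
sigma/E = 715076.0000 / 1.6517e+07 = 0.0433
exp(-t/tau) = exp(-4.3 / 79.0) = 0.9470
epsilon = 0.0433 * (1 - 0.9470)
epsilon = 0.0023


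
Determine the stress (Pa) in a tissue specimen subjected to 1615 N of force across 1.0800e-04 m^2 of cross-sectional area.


stress = F / A
stress = 1615 / 1.0800e-04
stress = 1.4954e+07


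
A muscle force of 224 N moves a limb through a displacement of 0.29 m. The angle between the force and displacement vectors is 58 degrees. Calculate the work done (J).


W = F * d * cos(theta)
theta = 58 deg = 1.0123 rad
cos(theta) = 0.5299
W = 224 * 0.29 * 0.5299
W = 34.4236


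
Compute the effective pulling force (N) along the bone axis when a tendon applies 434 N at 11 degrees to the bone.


F_eff = F_tendon * cos(theta)
theta = 11 deg = 0.1920 rad
cos(theta) = 0.9816
F_eff = 434 * 0.9816
F_eff = 426.0262


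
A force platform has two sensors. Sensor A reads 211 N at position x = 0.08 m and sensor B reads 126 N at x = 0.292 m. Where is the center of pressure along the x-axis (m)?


COP_x = (F1*x1 + F2*x2) / (F1 + F2)
COP_x = (211*0.08 + 126*0.292) / (211 + 126)
Numerator = 53.6720
Denominator = 337
COP_x = 0.1593


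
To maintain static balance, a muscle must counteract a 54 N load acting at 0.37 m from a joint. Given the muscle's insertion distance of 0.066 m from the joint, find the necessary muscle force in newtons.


F_muscle = W * d_load / d_muscle
F_muscle = 54 * 0.37 / 0.066
Numerator = 19.9800
F_muscle = 302.7273


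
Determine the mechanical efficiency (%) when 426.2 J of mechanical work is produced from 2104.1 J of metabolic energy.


eta = (W_mech / E_meta) * 100
eta = (426.2 / 2104.1) * 100
ratio = 0.2026
eta = 20.2557


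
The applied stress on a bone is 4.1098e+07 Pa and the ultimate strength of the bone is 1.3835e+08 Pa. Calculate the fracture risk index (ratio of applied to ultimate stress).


FRI = applied / ultimate
FRI = 4.1098e+07 / 1.3835e+08
FRI = 0.2971


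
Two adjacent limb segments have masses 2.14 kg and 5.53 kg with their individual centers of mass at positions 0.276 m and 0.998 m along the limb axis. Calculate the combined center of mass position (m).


COM = (m1*x1 + m2*x2) / (m1 + m2)
COM = (2.14*0.276 + 5.53*0.998) / (2.14 + 5.53)
Numerator = 6.1096
Denominator = 7.6700
COM = 0.7966


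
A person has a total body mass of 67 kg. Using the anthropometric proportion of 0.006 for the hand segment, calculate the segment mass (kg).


m_segment = body_mass * fraction
m_segment = 67 * 0.006
m_segment = 0.4020


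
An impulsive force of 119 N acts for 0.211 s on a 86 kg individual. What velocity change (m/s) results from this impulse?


J = F * dt = 119 * 0.211 = 25.1090 N*s
delta_v = J / m
delta_v = 25.1090 / 86
delta_v = 0.2920


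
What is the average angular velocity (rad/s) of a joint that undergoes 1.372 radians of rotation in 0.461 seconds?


omega = delta_theta / delta_t
omega = 1.372 / 0.461
omega = 2.9761


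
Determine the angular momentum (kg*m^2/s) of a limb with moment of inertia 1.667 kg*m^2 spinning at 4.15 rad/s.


L = I * omega
L = 1.667 * 4.15
L = 6.9181


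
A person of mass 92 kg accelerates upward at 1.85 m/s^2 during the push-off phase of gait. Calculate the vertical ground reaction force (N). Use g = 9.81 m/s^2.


GRF = m * (g + a)
GRF = 92 * (9.81 + 1.85)
GRF = 92 * 11.6600
GRF = 1072.7200


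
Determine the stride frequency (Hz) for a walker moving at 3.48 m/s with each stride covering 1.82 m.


f = v / stride_length
f = 3.48 / 1.82
f = 1.9121


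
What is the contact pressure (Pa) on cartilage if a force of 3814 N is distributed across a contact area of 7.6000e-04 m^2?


P = F / A
P = 3814 / 7.6000e-04
P = 5.0184e+06


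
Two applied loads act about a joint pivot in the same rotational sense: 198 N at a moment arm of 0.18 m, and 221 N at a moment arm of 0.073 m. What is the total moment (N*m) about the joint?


M = F1 * d1 + F2 * d2
M = 198 * 0.18 + 221 * 0.073
M = 35.6400 + 16.1330
M = 51.7730


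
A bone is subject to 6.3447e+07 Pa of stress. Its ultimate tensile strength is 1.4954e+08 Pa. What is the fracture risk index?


FRI = applied / ultimate
FRI = 6.3447e+07 / 1.4954e+08
FRI = 0.4243


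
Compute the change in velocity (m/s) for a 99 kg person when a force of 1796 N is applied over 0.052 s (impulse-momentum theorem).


J = F * dt = 1796 * 0.052 = 93.3920 N*s
delta_v = J / m
delta_v = 93.3920 / 99
delta_v = 0.9434


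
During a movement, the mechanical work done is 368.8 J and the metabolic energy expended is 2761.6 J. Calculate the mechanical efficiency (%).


eta = (W_mech / E_meta) * 100
eta = (368.8 / 2761.6) * 100
ratio = 0.1335
eta = 13.3546


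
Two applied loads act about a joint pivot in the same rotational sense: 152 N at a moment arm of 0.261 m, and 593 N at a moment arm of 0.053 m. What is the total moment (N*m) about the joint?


M = F1 * d1 + F2 * d2
M = 152 * 0.261 + 593 * 0.053
M = 39.6720 + 31.4290
M = 71.1010


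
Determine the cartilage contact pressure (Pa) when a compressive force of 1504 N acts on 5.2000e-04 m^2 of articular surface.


P = F / A
P = 1504 / 5.2000e-04
P = 2.8923e+06


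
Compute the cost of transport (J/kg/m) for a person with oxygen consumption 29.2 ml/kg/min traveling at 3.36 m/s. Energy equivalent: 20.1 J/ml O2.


Power per kg = VO2 * 20.1 / 60
Power per kg = 29.2 * 20.1 / 60 = 9.7820 W/kg
Cost = power_per_kg / speed
Cost = 9.7820 / 3.36
Cost = 2.9113


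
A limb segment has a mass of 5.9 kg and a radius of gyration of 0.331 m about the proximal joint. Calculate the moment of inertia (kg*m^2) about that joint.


I = m * k^2
I = 5.9 * 0.331^2
k^2 = 0.1096
I = 0.6464


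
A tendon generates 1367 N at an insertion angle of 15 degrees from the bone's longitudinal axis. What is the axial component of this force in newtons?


F_eff = F_tendon * cos(theta)
theta = 15 deg = 0.2618 rad
cos(theta) = 0.9659
F_eff = 1367 * 0.9659
F_eff = 1320.4206


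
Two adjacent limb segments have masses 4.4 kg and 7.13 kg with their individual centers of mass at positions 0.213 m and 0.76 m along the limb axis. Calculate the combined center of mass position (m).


COM = (m1*x1 + m2*x2) / (m1 + m2)
COM = (4.4*0.213 + 7.13*0.76) / (4.4 + 7.13)
Numerator = 6.3560
Denominator = 11.5300
COM = 0.5513


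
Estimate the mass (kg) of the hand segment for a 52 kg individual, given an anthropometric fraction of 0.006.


m_segment = body_mass * fraction
m_segment = 52 * 0.006
m_segment = 0.3120


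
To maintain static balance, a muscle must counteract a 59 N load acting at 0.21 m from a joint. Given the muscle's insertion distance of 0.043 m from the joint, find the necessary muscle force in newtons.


F_muscle = W * d_load / d_muscle
F_muscle = 59 * 0.21 / 0.043
Numerator = 12.3900
F_muscle = 288.1395


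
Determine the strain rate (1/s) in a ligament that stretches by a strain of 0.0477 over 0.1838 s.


strain_rate = delta_strain / delta_t
strain_rate = 0.0477 / 0.1838
strain_rate = 0.2595


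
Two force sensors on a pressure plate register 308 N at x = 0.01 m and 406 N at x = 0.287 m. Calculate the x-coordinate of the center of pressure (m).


COP_x = (F1*x1 + F2*x2) / (F1 + F2)
COP_x = (308*0.01 + 406*0.287) / (308 + 406)
Numerator = 119.6020
Denominator = 714
COP_x = 0.1675


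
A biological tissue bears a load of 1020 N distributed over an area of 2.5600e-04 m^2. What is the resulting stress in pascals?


stress = F / A
stress = 1020 / 2.5600e-04
stress = 3.9844e+06


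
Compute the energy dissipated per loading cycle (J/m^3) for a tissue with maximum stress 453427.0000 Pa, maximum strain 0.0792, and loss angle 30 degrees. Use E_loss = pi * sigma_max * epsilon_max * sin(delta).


E_loss = pi * sigma_max * epsilon_max * sin(delta)
delta = 30 deg = 0.5236 rad
sin(delta) = 0.5000
E_loss = pi * 453427.0000 * 0.0792 * 0.5000
E_loss = 56409.5241


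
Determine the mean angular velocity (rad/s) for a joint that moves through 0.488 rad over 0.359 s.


omega = delta_theta / delta_t
omega = 0.488 / 0.359
omega = 1.3593


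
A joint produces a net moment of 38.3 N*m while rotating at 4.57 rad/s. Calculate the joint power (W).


P = M * omega
P = 38.3 * 4.57
P = 175.0310


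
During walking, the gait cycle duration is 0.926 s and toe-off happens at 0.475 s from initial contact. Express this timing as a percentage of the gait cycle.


pct = (event_time / cycle_time) * 100
pct = (0.475 / 0.926) * 100
ratio = 0.5130
pct = 51.2959


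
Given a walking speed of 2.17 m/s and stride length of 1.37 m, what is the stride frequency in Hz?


f = v / stride_length
f = 2.17 / 1.37
f = 1.5839


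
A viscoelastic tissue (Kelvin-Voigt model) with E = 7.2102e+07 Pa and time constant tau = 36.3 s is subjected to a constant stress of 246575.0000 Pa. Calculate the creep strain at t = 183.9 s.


epsilon(t) = (sigma/E) * (1 - exp(-t/tau))
sigma/E = 246575.0000 / 7.2102e+07 = 0.0034
exp(-t/tau) = exp(-183.9 / 36.3) = 0.0063
epsilon = 0.0034 * (1 - 0.0063)
epsilon = 0.0034


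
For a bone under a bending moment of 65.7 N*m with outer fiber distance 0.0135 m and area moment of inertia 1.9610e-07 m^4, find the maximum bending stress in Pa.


sigma = M * c / I
sigma = 65.7 * 0.0135 / 1.9610e-07
M * c = 0.8870
sigma = 4.5229e+06


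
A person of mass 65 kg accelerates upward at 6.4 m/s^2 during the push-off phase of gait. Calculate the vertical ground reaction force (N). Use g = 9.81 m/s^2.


GRF = m * (g + a)
GRF = 65 * (9.81 + 6.4)
GRF = 65 * 16.2100
GRF = 1053.6500


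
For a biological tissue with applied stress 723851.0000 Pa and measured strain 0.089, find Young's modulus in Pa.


E = stress / strain
E = 723851.0000 / 0.089
E = 8.1332e+06


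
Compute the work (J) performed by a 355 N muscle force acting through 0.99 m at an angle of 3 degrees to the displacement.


W = F * d * cos(theta)
theta = 3 deg = 0.0524 rad
cos(theta) = 0.9986
W = 355 * 0.99 * 0.9986
W = 350.9683


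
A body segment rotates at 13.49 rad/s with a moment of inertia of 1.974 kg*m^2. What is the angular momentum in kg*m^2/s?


L = I * omega
L = 1.974 * 13.49
L = 26.6293


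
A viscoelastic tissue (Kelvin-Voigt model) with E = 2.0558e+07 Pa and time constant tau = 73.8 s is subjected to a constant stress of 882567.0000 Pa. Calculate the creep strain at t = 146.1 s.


epsilon(t) = (sigma/E) * (1 - exp(-t/tau))
sigma/E = 882567.0000 / 2.0558e+07 = 0.0429
exp(-t/tau) = exp(-146.1 / 73.8) = 0.1381
epsilon = 0.0429 * (1 - 0.1381)
epsilon = 0.0370


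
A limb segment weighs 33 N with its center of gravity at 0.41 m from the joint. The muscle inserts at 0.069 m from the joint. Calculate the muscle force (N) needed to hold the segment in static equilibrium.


F_muscle = W * d_load / d_muscle
F_muscle = 33 * 0.41 / 0.069
Numerator = 13.5300
F_muscle = 196.0870


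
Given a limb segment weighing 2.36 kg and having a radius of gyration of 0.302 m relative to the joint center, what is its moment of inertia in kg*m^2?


I = m * k^2
I = 2.36 * 0.302^2
k^2 = 0.0912
I = 0.2152


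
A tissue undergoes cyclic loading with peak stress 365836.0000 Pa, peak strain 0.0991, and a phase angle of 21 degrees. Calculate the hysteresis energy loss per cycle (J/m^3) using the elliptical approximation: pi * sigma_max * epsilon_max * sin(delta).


E_loss = pi * sigma_max * epsilon_max * sin(delta)
delta = 21 deg = 0.3665 rad
sin(delta) = 0.3584
E_loss = pi * 365836.0000 * 0.0991 * 0.3584
E_loss = 40816.8165


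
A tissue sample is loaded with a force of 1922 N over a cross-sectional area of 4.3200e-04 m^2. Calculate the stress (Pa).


stress = F / A
stress = 1922 / 4.3200e-04
stress = 4.4491e+06


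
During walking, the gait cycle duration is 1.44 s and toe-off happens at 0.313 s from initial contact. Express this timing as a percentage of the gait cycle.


pct = (event_time / cycle_time) * 100
pct = (0.313 / 1.44) * 100
ratio = 0.2174
pct = 21.7361


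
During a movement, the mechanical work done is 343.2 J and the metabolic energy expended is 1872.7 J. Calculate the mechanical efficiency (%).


eta = (W_mech / E_meta) * 100
eta = (343.2 / 1872.7) * 100
ratio = 0.1833
eta = 18.3265


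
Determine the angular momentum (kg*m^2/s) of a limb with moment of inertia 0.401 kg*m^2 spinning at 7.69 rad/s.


L = I * omega
L = 0.401 * 7.69
L = 3.0837


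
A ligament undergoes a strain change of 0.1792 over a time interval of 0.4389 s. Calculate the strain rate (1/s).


strain_rate = delta_strain / delta_t
strain_rate = 0.1792 / 0.4389
strain_rate = 0.4083


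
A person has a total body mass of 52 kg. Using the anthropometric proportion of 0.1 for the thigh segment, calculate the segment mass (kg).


m_segment = body_mass * fraction
m_segment = 52 * 0.1
m_segment = 5.2000


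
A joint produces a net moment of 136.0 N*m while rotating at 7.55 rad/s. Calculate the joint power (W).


P = M * omega
P = 136.0 * 7.55
P = 1026.8000


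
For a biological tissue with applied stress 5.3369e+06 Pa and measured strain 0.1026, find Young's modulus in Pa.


E = stress / strain
E = 5.3369e+06 / 0.1026
E = 5.2017e+07


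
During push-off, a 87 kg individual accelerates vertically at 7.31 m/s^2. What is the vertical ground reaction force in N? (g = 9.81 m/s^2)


GRF = m * (g + a)
GRF = 87 * (9.81 + 7.31)
GRF = 87 * 17.1200
GRF = 1489.4400


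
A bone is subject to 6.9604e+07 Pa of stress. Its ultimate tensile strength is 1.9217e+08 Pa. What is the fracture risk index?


FRI = applied / ultimate
FRI = 6.9604e+07 / 1.9217e+08
FRI = 0.3622


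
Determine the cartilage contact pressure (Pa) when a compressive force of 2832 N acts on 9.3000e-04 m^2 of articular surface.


P = F / A
P = 2832 / 9.3000e-04
P = 3.0452e+06


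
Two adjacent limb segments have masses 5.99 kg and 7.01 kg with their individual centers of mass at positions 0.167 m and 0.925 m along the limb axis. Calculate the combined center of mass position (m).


COM = (m1*x1 + m2*x2) / (m1 + m2)
COM = (5.99*0.167 + 7.01*0.925) / (5.99 + 7.01)
Numerator = 7.4846
Denominator = 13.0000
COM = 0.5757


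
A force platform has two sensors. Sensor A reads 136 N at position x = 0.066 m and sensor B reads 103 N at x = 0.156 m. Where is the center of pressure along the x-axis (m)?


COP_x = (F1*x1 + F2*x2) / (F1 + F2)
COP_x = (136*0.066 + 103*0.156) / (136 + 103)
Numerator = 25.0440
Denominator = 239
COP_x = 0.1048


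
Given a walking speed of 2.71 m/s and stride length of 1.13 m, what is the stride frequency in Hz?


f = v / stride_length
f = 2.71 / 1.13
f = 2.3982


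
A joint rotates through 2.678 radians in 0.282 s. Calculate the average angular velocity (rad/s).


omega = delta_theta / delta_t
omega = 2.678 / 0.282
omega = 9.4965


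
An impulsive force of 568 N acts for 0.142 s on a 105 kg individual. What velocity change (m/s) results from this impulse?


J = F * dt = 568 * 0.142 = 80.6560 N*s
delta_v = J / m
delta_v = 80.6560 / 105
delta_v = 0.7682


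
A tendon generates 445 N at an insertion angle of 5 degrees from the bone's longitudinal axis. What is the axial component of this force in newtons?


F_eff = F_tendon * cos(theta)
theta = 5 deg = 0.0873 rad
cos(theta) = 0.9962
F_eff = 445 * 0.9962
F_eff = 443.3066


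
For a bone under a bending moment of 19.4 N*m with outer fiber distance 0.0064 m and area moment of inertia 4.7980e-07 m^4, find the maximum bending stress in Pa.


sigma = M * c / I
sigma = 19.4 * 0.0064 / 4.7980e-07
M * c = 0.1242
sigma = 258774.4894


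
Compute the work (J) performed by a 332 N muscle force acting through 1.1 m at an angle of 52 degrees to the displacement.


W = F * d * cos(theta)
theta = 52 deg = 0.9076 rad
cos(theta) = 0.6157
W = 332 * 1.1 * 0.6157
W = 224.8396


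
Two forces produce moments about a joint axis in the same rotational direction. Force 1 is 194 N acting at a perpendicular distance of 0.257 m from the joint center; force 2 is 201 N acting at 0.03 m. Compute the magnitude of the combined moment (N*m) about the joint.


M = F1 * d1 + F2 * d2
M = 194 * 0.257 + 201 * 0.03
M = 49.8580 + 6.0300
M = 55.8880


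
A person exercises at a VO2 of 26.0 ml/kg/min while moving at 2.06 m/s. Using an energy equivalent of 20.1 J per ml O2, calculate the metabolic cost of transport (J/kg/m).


Power per kg = VO2 * 20.1 / 60
Power per kg = 26.0 * 20.1 / 60 = 8.7100 W/kg
Cost = power_per_kg / speed
Cost = 8.7100 / 2.06
Cost = 4.2282


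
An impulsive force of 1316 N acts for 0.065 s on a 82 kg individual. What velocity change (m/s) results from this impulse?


J = F * dt = 1316 * 0.065 = 85.5400 N*s
delta_v = J / m
delta_v = 85.5400 / 82
delta_v = 1.0432


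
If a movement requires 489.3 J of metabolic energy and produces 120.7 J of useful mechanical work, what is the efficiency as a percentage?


eta = (W_mech / E_meta) * 100
eta = (120.7 / 489.3) * 100
ratio = 0.2467
eta = 24.6679


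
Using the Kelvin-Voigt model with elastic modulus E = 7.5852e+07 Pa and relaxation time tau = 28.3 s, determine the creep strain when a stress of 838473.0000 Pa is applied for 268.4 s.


epsilon(t) = (sigma/E) * (1 - exp(-t/tau))
sigma/E = 838473.0000 / 7.5852e+07 = 0.0111
exp(-t/tau) = exp(-268.4 / 28.3) = 7.6052e-05
epsilon = 0.0111 * (1 - 7.6052e-05)
epsilon = 0.0111


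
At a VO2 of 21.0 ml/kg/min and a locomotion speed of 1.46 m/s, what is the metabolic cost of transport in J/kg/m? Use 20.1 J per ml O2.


Power per kg = VO2 * 20.1 / 60
Power per kg = 21.0 * 20.1 / 60 = 7.0350 W/kg
Cost = power_per_kg / speed
Cost = 7.0350 / 1.46
Cost = 4.8185


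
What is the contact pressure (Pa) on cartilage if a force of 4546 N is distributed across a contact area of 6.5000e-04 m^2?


P = F / A
P = 4546 / 6.5000e-04
P = 6.9938e+06


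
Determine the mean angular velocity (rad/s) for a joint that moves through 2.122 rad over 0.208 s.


omega = delta_theta / delta_t
omega = 2.122 / 0.208
omega = 10.2019


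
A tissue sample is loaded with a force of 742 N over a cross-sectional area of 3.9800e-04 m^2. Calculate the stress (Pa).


stress = F / A
stress = 742 / 3.9800e-04
stress = 1.8643e+06


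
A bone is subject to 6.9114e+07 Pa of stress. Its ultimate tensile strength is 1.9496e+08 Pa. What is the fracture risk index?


FRI = applied / ultimate
FRI = 6.9114e+07 / 1.9496e+08
FRI = 0.3545


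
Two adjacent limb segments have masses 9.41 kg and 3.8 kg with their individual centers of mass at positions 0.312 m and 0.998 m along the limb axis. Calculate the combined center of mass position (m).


COM = (m1*x1 + m2*x2) / (m1 + m2)
COM = (9.41*0.312 + 3.8*0.998) / (9.41 + 3.8)
Numerator = 6.7283
Denominator = 13.2100
COM = 0.5093


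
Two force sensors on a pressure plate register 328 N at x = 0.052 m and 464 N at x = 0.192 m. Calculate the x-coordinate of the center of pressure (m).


COP_x = (F1*x1 + F2*x2) / (F1 + F2)
COP_x = (328*0.052 + 464*0.192) / (328 + 464)
Numerator = 106.1440
Denominator = 792
COP_x = 0.1340


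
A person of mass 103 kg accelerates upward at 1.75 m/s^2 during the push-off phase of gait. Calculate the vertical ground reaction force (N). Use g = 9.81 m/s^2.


GRF = m * (g + a)
GRF = 103 * (9.81 + 1.75)
GRF = 103 * 11.5600
GRF = 1190.6800


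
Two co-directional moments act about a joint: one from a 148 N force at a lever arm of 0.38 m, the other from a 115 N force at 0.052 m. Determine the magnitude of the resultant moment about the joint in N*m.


M = F1 * d1 + F2 * d2
M = 148 * 0.38 + 115 * 0.052
M = 56.2400 + 5.9800
M = 62.2200


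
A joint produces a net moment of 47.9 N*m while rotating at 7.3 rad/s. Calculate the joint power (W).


P = M * omega
P = 47.9 * 7.3
P = 349.6700


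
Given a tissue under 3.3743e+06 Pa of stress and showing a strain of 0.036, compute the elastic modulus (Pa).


E = stress / strain
E = 3.3743e+06 / 0.036
E = 9.3731e+07


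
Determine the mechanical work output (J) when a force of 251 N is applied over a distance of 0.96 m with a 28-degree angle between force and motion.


W = F * d * cos(theta)
theta = 28 deg = 0.4887 rad
cos(theta) = 0.8829
W = 251 * 0.96 * 0.8829
W = 212.7551


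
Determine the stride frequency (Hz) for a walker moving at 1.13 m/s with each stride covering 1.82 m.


f = v / stride_length
f = 1.13 / 1.82
f = 0.6209


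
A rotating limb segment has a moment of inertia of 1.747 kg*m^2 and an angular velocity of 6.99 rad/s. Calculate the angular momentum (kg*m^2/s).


L = I * omega
L = 1.747 * 6.99
L = 12.2115


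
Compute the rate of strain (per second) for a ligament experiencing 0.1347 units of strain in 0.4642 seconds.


strain_rate = delta_strain / delta_t
strain_rate = 0.1347 / 0.4642
strain_rate = 0.2902


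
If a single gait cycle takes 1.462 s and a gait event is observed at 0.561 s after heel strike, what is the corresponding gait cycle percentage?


pct = (event_time / cycle_time) * 100
pct = (0.561 / 1.462) * 100
ratio = 0.3837
pct = 38.3721


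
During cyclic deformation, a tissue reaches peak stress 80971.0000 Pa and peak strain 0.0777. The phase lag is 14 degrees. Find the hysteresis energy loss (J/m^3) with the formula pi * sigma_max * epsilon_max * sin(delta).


E_loss = pi * sigma_max * epsilon_max * sin(delta)
delta = 14 deg = 0.2443 rad
sin(delta) = 0.2419
E_loss = pi * 80971.0000 * 0.0777 * 0.2419
E_loss = 4781.6256


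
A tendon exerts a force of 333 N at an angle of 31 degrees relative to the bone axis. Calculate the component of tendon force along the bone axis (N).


F_eff = F_tendon * cos(theta)
theta = 31 deg = 0.5411 rad
cos(theta) = 0.8572
F_eff = 333 * 0.8572
F_eff = 285.4367


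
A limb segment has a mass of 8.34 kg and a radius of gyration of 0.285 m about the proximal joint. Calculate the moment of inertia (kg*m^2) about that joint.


I = m * k^2
I = 8.34 * 0.285^2
k^2 = 0.0812
I = 0.6774


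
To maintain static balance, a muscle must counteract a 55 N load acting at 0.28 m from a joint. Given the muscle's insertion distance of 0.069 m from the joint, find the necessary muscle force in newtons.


F_muscle = W * d_load / d_muscle
F_muscle = 55 * 0.28 / 0.069
Numerator = 15.4000
F_muscle = 223.1884


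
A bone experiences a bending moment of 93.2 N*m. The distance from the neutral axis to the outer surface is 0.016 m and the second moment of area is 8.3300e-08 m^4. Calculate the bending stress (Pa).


sigma = M * c / I
sigma = 93.2 * 0.016 / 8.3300e-08
M * c = 1.4912
sigma = 1.7902e+07


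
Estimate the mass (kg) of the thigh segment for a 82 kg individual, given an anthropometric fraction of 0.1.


m_segment = body_mass * fraction
m_segment = 82 * 0.1
m_segment = 8.2000


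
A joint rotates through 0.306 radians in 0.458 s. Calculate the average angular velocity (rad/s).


omega = delta_theta / delta_t
omega = 0.306 / 0.458
omega = 0.6681


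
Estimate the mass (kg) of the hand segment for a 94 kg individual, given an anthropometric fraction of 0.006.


m_segment = body_mass * fraction
m_segment = 94 * 0.006
m_segment = 0.5640


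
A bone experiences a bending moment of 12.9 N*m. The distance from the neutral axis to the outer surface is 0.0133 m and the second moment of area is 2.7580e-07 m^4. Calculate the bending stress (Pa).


sigma = M * c / I
sigma = 12.9 * 0.0133 / 2.7580e-07
M * c = 0.1716
sigma = 622081.2183


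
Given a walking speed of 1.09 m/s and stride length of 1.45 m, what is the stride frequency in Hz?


f = v / stride_length
f = 1.09 / 1.45
f = 0.7517


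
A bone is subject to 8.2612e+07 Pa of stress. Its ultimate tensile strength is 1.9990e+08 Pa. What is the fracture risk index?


FRI = applied / ultimate
FRI = 8.2612e+07 / 1.9990e+08
FRI = 0.4133


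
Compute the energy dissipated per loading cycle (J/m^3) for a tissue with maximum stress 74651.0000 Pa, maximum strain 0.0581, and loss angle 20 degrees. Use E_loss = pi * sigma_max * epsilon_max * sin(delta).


E_loss = pi * sigma_max * epsilon_max * sin(delta)
delta = 20 deg = 0.3491 rad
sin(delta) = 0.3420
E_loss = pi * 74651.0000 * 0.0581 * 0.3420
E_loss = 4660.2940


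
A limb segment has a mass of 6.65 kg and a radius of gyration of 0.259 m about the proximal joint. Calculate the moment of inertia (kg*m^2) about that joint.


I = m * k^2
I = 6.65 * 0.259^2
k^2 = 0.0671
I = 0.4461


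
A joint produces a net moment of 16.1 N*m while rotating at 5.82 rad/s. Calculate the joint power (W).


P = M * omega
P = 16.1 * 5.82
P = 93.7020


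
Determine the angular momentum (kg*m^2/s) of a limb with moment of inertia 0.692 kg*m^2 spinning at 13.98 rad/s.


L = I * omega
L = 0.692 * 13.98
L = 9.6742
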